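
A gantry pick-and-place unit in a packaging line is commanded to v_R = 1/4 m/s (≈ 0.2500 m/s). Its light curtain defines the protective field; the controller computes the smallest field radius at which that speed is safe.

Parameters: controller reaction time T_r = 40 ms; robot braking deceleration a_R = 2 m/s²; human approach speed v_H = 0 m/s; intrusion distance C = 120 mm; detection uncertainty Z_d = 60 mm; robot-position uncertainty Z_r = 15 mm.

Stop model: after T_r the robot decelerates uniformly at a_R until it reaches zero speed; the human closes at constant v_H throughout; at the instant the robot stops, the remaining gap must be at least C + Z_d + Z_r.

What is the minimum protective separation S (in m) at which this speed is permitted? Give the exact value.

S_min = 353/1600 m = 0.2206 m

braking lasts T_s = (1/4)/2 = 0.1250 s
robot in T_r: 0.2500·0.0400 = 0.0100 m
robot under decel: 0.2500²/(2·2.0000) = 0.0156 m
human closes 0.0000·0.1650 = 0.0000 m
residual clearance needed = 0.1200+0.0600+0.0150 = 0.1950 m
S_min ≈ 0.0100+0.0156+0.0000+0.1950  ⇒  S_min = 353/1600 m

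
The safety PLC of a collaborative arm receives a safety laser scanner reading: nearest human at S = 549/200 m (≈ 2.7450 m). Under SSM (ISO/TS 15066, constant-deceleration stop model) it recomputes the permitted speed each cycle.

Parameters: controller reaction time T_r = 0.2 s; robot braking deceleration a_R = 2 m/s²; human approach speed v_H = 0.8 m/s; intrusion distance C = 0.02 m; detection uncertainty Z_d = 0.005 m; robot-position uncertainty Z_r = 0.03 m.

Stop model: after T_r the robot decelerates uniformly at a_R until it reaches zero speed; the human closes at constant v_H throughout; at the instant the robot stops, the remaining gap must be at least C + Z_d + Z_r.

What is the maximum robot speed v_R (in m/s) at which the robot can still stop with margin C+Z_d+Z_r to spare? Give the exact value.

v_R_max = 11/5 m/s = 2.2000 m/s

collect terms ⇒ (1/4)·v_R² + (3/5)·v_R + (-253/100) = 0
  disc = (3/5)² − 4·(1/4)·(-253/100) = 289/100 ; √disc = 17/10
  v_R = (−(3/5) + 17/10) / (2·(1/4)) = 11/5 m/s
check:
T_s = v_R/a_R = (11/5)/2 = 1.1000 s
reaction-phase robot travel = 2.2000·0.2000 = 0.4400 m
braking distance = 2.2000²/(2·2.0000) = 1.2100 m
human closes 0.8000·1.3000 = 1.0400 m
margins: 0.0200+0.0050+0.0300 = 0.0550 m
sum ≈ 0.4400+1.2100+1.0400+0.0550 ≈ 2.7450 m = S ✓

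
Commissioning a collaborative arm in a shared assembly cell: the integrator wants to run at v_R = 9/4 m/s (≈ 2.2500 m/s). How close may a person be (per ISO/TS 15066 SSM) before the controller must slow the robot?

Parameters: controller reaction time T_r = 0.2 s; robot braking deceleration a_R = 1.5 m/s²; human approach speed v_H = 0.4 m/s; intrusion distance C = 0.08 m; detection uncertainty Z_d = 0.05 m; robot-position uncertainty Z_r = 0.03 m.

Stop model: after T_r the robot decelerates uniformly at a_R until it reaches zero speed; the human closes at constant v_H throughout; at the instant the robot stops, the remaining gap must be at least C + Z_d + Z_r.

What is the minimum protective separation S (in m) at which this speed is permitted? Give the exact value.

S_min = 1191/400 m = 2.9775 m

T_s = v_R/a_R = (9/4)/(3/2) = 1.5000 s
robot in T_r: 2.2500·0.2000 = 0.4500 m
braking distance = 2.2500²/(2·1.5000) = 1.6875 m
human closes 0.4000·1.7000 = 0.6800 m
residual clearance needed = 0.0800+0.0500+0.0300 = 0.1600 m
S_min ≈ 0.4500+1.6875+0.6800+0.1600  ⇒  S_min = 1191/400 m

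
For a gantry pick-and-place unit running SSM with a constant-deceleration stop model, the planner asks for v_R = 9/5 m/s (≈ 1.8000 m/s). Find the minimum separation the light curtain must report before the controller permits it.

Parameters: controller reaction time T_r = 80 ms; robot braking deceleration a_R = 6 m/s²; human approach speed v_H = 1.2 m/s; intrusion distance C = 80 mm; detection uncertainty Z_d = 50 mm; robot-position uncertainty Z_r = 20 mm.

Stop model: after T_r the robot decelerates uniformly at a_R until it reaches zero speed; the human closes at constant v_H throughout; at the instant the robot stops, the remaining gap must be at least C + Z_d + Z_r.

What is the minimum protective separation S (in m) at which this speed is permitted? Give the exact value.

T_s = v_R/a_R = (9/5)/6 = 0.3000 s
reaction-phase robot travel = 1.8000·0.0800 = 0.1440 m
robot covers 1.8000·0.3000 − ½·6.0000·0.3000² = 0.2700 m while stopping
person approaches 1.2000·(0.0800+0.3000) = 0.4560 m
C+Z_d+Z_r = 0.0800+0.0500+0.0200 = 0.1500 m
S_min ≈ 0.1440+0.2700+0.4560+0.1500  ⇒  S_min = 51/50 m

S_min = 51/50 m = 1.0200 m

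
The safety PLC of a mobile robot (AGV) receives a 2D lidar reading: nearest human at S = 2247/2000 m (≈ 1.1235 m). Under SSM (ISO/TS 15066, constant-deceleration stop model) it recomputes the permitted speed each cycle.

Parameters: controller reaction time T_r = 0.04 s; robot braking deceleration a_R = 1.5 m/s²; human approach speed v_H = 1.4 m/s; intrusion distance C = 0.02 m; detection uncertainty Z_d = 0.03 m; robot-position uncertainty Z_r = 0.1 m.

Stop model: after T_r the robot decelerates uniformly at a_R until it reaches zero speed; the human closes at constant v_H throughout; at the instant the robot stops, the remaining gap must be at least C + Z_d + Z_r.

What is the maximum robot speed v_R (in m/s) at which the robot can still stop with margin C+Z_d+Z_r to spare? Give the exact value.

collect terms ⇒ (1/3)·v_R² + (73/75)·v_R + (-367/400) = 0
  disc = (73/75)² − 4·(1/3)·(-367/400) = 48841/22500 ; √disc = 221/150
  v_R = (−(73/75) + 221/150) / (2·(1/3)) = 3/4 m/s
check:
T_s = v_R/a_R = (3/4)/(3/2) = 0.5000 s
robot in T_r: 0.7500·0.0400 = 0.0300 m
braking distance = 0.7500²/(2·1.5000) = 0.1875 m
human over T_r+T_s: 1.4000·(0.0400+0.5000) = 0.7560 m
margins: 0.0200+0.0300+0.1000 = 0.1500 m
sum ≈ 0.0300+0.1875+0.7560+0.1500 ≈ 1.1235 m = S ✓

v_R_max = 3/4 m/s = 0.7500 m/s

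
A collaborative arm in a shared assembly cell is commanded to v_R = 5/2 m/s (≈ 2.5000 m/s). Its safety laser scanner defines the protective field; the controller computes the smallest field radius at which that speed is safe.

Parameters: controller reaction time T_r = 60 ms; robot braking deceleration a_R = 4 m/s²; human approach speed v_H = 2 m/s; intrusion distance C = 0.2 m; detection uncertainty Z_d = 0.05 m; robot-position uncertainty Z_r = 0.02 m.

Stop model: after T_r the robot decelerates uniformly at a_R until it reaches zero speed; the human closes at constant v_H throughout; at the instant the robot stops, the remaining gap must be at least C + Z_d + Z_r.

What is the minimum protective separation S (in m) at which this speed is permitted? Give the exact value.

T_s = v_R/a_R = (5/2)/4 = 0.6250 s
reaction-phase robot travel = 2.5000·0.0600 = 0.1500 m
robot covers 2.5000·0.6250 − ½·4.0000·0.6250² = 0.7812 m while stopping
human over T_r+T_s: 2.0000·(0.0600+0.6250) = 1.3700 m
C+Z_d+Z_r = 0.2000+0.0500+0.0200 = 0.2700 m
S_min ≈ 0.1500+0.7812+1.3700+0.2700  ⇒  S_min = 2057/800 m

S_min = 2057/800 m = 2.5713 m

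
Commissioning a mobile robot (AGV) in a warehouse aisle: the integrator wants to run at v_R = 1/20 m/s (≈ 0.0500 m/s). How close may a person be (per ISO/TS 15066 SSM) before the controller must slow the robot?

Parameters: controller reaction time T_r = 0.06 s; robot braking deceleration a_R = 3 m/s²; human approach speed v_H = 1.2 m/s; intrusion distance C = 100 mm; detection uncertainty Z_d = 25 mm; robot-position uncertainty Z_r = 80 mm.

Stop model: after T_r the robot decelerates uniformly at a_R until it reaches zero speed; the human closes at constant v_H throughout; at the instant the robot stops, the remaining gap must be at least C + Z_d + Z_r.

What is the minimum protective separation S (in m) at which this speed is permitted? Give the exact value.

braking lasts T_s = (1/20)/3 = 0.0167 s
robot covers v_R·T_r = 0.0500·0.0600 = 0.0030 m before braking
braking distance = 0.0500²/(2·3.0000) = 0.0004 m
person approaches 1.2000·(0.0600+0.0167) = 0.0920 m
C+Z_d+Z_r = 0.1000+0.0250+0.0800 = 0.2050 m
S_min ≈ 0.0030+0.0004+0.0920+0.2050  ⇒  S_min = 721/2400 m

S_min = 721/2400 m = 0.3004 m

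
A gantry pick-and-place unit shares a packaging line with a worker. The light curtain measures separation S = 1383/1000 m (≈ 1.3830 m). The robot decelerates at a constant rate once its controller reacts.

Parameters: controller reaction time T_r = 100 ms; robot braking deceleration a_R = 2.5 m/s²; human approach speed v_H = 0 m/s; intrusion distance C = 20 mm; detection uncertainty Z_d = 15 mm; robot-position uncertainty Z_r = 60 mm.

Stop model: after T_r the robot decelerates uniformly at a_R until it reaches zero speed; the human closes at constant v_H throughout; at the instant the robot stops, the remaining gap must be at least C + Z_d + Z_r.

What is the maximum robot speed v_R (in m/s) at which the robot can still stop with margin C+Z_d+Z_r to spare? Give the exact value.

v_R_max = 23/10 m/s = 2.3000 m/s

collect terms ⇒ (1/5)·v_R² + (1/10)·v_R + (-161/125) = 0
  disc = (1/10)² − 4·(1/5)·(-161/125) = 2601/2500 ; √disc = 51/50
  v_R = (−(1/10) + 51/50) / (2·(1/5)) = 23/10 m/s
check:
braking lasts T_s = (23/10)/(5/2) = 0.9200 s
reaction-phase robot travel = 2.3000·0.1000 = 0.2300 m
robot covers 2.3000·0.9200 − ½·2.5000·0.9200² = 1.0580 m while stopping
human closes 0.0000·1.0200 = 0.0000 m
residual clearance needed = 0.0200+0.0150+0.0600 = 0.0950 m
sum ≈ 0.2300+1.0580+0.0000+0.0950 ≈ 1.3830 m = S ✓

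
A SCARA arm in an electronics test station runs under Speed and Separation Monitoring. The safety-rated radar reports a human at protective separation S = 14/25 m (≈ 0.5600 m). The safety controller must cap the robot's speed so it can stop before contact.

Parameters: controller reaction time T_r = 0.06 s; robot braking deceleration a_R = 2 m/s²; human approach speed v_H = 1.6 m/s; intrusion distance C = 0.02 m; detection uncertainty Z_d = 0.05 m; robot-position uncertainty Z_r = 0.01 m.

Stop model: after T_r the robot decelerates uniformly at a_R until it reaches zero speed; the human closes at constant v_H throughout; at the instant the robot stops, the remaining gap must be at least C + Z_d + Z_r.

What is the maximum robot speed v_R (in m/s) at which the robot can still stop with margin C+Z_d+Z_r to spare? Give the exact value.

v_R_max = 2/5 m/s = 0.4000 m/s

at the boundary: (1/4)·v² + (43/50)·v + (-48/125) = 0
  disc = (43/50)² − 4·(1/4)·(-48/125) = 2809/2500 ; √disc = 53/50
  v_R = (−(43/50) + 53/50) / (2·(1/4)) = 2/5 m/s
check:
braking lasts T_s = (2/5)/2 = 0.2000 s
reaction-phase robot travel = 0.4000·0.0600 = 0.0240 m
robot covers 0.4000·0.2000 − ½·2.0000·0.2000² = 0.0400 m while stopping
human over T_r+T_s: 1.6000·(0.0600+0.2000) = 0.4160 m
residual clearance needed = 0.0200+0.0500+0.0100 = 0.0800 m
sum ≈ 0.0240+0.0400+0.4160+0.0800 ≈ 0.5600 m = S ✓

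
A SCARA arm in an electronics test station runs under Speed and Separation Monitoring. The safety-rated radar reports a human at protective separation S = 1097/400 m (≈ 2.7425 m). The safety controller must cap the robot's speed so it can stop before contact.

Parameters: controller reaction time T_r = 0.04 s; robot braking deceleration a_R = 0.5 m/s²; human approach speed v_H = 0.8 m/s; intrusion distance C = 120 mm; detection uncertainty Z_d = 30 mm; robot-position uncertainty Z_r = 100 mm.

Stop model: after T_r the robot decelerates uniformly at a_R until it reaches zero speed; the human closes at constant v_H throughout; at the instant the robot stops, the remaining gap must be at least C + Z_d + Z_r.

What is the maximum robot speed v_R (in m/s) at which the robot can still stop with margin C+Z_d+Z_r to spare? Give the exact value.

at the boundary: (1)·v² + (41/25)·v + (-4921/2000) = 0
  disc = (41/25)² − 4·(1)·(-4921/2000) = 31329/2500 ; √disc = 177/50
  v_R = (−(41/25) + 177/50) / (2·(1)) = 19/20 m/s
check:
T_s = v_R/a_R = (19/20)/(1/2) = 1.9000 s
robot in T_r: 0.9500·0.0400 = 0.0380 m
robot covers 0.9500·1.9000 − ½·0.5000·1.9000² = 0.9025 m while stopping
human closes 0.8000·1.9400 = 1.5520 m
margins: 0.1200+0.0300+0.1000 = 0.2500 m
sum ≈ 0.0380+0.9025+1.5520+0.2500 ≈ 2.7425 m = S ✓

v_R_max = 19/20 m/s = 0.9500 m/s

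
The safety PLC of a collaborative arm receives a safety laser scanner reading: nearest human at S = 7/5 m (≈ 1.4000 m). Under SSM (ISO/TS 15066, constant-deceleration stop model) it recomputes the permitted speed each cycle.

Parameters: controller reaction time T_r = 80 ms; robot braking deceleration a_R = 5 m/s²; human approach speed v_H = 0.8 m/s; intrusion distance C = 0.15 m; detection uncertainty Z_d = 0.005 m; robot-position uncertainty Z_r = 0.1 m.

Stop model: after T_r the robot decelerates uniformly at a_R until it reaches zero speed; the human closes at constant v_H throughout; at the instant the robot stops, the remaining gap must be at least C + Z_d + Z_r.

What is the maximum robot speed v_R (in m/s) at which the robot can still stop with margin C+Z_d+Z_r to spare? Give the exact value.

collect terms ⇒ (1/10)·v_R² + (6/25)·v_R + (-1081/1000) = 0
  disc = (6/25)² − 4·(1/10)·(-1081/1000) = 49/100 ; √disc = 7/10
  v_R = (−(6/25) + 7/10) / (2·(1/10)) = 23/10 m/s
check:
T_s = v_R/a_R = (23/10)/5 = 0.4600 s
robot covers v_R·T_r = 2.3000·0.0800 = 0.1840 m before braking
robot under decel: 2.3000²/(2·5.0000) = 0.5290 m
human closes 0.8000·0.5400 = 0.4320 m
margins: 0.1500+0.0050+0.1000 = 0.2550 m
sum ≈ 0.1840+0.5290+0.4320+0.2550 ≈ 1.4000 m = S ✓

v_R_max = 23/10 m/s = 2.3000 m/s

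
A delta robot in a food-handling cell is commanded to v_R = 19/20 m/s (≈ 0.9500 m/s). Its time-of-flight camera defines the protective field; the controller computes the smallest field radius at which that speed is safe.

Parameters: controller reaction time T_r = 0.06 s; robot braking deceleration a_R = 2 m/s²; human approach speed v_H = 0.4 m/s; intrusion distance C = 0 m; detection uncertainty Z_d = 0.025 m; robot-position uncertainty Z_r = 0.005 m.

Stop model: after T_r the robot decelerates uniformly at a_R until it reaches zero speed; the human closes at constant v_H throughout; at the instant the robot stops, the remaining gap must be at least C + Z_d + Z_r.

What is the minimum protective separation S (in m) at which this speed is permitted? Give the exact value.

T_s = v_R/a_R = (19/20)/2 = 0.4750 s
robot covers v_R·T_r = 0.9500·0.0600 = 0.0570 m before braking
braking distance = 0.9500²/(2·2.0000) = 0.2256 m
human closes 0.4000·0.5350 = 0.2140 m
residual clearance needed = 0.0000+0.0250+0.0050 = 0.0300 m
S_min ≈ 0.0570+0.2256+0.2140+0.0300  ⇒  S_min = 4213/8000 m

S_min = 4213/8000 m = 0.5266 m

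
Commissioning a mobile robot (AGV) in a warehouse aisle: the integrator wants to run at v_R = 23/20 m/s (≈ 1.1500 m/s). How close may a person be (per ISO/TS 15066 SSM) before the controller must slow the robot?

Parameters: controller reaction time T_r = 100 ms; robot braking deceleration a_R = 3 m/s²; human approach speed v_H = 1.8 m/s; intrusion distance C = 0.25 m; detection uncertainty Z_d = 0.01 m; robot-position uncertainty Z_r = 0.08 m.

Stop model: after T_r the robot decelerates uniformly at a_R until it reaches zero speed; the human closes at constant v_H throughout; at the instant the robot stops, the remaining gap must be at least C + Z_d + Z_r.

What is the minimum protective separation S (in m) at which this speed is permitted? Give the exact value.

T_s = v_R/a_R = (23/20)/3 = 0.3833 s
robot in T_r: 1.1500·0.1000 = 0.1150 m
robot under decel: 1.1500²/(2·3.0000) = 0.2204 m
human over T_r+T_s: 1.8000·(0.1000+0.3833) = 0.8700 m
C+Z_d+Z_r = 0.2500+0.0100+0.0800 = 0.3400 m
S_min ≈ 0.1150+0.2204+0.8700+0.3400  ⇒  S_min = 3709/2400 m

S_min = 3709/2400 m = 1.5454 m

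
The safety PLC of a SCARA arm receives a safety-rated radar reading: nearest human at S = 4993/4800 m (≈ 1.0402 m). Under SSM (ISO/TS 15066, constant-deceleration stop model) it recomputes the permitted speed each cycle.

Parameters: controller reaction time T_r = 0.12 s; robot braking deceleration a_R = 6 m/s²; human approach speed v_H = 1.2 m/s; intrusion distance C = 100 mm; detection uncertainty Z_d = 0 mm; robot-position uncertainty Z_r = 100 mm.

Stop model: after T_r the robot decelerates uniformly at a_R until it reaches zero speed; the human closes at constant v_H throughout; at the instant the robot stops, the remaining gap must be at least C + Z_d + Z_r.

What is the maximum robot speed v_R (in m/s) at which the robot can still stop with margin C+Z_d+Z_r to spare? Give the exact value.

quadratic (1/12)·v² + (8/25)·v + (-16709/24000) = 0
  disc = (8/25)² − 4·(1/12)·(-16709/24000) = 120409/360000 ; √disc = 347/600
  v_R = (−(8/25) + 347/600) / (2·(1/12)) = 31/20 m/s
check:
stop time T_s = (31/20)/6 = 0.2583 s
robot in T_r: 1.5500·0.1200 = 0.1860 m
robot covers 1.5500·0.2583 − ½·6.0000·0.2583² = 0.2002 m while stopping
person approaches 1.2000·(0.1200+0.2583) = 0.4540 m
residual clearance needed = 0.1000+0.0000+0.1000 = 0.2000 m
sum ≈ 0.1860+0.2002+0.4540+0.2000 ≈ 1.0402 m = S ✓

v_R_max = 31/20 m/s = 1.5500 m/s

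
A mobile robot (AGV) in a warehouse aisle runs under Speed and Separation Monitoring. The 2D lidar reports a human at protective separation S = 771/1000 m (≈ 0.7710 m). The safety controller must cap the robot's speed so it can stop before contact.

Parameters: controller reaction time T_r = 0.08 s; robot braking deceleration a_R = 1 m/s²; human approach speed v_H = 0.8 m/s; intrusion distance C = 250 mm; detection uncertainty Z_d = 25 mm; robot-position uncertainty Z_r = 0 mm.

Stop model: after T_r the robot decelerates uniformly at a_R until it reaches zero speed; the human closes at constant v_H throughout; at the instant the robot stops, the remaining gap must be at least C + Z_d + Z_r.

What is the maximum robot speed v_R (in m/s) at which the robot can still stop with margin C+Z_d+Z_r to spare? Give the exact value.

v_R_max = 2/5 m/s = 0.4000 m/s

collect terms ⇒ (1/2)·v_R² + (22/25)·v_R + (-54/125) = 0
  disc = (22/25)² − 4·(1/2)·(-54/125) = 1024/625 ; √disc = 32/25
  v_R = (−(22/25) + 32/25) / (2·(1/2)) = 2/5 m/s
check:
T_s = v_R/a_R = (2/5)/1 = 0.4000 s
reaction-phase robot travel = 0.4000·0.0800 = 0.0320 m
robot covers 0.4000·0.4000 − ½·1.0000·0.4000² = 0.0800 m while stopping
person approaches 0.8000·(0.0800+0.4000) = 0.3840 m
C+Z_d+Z_r = 0.2500+0.0250+0.0000 = 0.2750 m
sum ≈ 0.0320+0.0800+0.3840+0.2750 ≈ 0.7710 m = S ✓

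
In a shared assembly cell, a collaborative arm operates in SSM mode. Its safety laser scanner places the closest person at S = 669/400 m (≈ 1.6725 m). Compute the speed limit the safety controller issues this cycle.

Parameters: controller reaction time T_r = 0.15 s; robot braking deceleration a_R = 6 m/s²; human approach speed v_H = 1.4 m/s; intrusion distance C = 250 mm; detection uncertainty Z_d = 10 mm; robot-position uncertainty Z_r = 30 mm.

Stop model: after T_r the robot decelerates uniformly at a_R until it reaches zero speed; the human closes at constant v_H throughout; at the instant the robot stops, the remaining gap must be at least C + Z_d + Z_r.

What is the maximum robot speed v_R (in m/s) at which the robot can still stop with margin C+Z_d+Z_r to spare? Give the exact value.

v_R_max = 21/10 m/s = 2.1000 m/s

at the boundary: (1/12)·v² + (23/60)·v + (-469/400) = 0
  disc = (23/60)² − 4·(1/12)·(-469/400) = 121/225 ; √disc = 11/15
  v_R = (−(23/60) + 11/15) / (2·(1/12)) = 21/10 m/s
check:
stop time T_s = (21/10)/6 = 0.3500 s
reaction-phase robot travel = 2.1000·0.1500 = 0.3150 m
robot under decel: 2.1000²/(2·6.0000) = 0.3675 m
person approaches 1.4000·(0.1500+0.3500) = 0.7000 m
residual clearance needed = 0.2500+0.0100+0.0300 = 0.2900 m
sum ≈ 0.3150+0.3675+0.7000+0.2900 ≈ 1.6725 m = S ✓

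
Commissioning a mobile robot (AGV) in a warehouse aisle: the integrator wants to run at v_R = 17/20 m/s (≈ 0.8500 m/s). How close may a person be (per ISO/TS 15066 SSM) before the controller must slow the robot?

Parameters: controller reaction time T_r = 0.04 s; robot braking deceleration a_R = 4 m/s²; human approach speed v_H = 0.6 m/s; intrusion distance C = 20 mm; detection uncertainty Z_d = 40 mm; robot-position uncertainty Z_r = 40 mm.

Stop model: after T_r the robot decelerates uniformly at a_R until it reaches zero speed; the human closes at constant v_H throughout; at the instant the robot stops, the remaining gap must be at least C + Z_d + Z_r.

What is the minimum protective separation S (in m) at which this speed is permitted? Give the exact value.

S_min = 6013/16000 m = 0.3758 m

T_s = v_R/a_R = (17/20)/4 = 0.2125 s
robot covers v_R·T_r = 0.8500·0.0400 = 0.0340 m before braking
braking distance = 0.8500²/(2·4.0000) = 0.0903 m
human closes 0.6000·0.2525 = 0.1515 m
residual clearance needed = 0.0200+0.0400+0.0400 = 0.1000 m
S_min ≈ 0.0340+0.0903+0.1515+0.1000  ⇒  S_min = 6013/16000 m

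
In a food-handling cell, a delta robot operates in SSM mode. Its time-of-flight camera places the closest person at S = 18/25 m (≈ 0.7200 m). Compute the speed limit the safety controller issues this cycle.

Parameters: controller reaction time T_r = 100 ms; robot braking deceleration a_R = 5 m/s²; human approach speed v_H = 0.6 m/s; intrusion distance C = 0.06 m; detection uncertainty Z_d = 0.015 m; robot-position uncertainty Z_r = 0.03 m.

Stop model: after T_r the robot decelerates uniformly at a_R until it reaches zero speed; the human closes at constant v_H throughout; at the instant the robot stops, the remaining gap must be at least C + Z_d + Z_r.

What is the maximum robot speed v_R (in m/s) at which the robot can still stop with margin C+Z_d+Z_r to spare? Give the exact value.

at the boundary: (1/10)·v² + (11/50)·v + (-111/200) = 0
  disc = (11/50)² − 4·(1/10)·(-111/200) = 169/625 ; √disc = 13/25
  v_R = (−(11/50) + 13/25) / (2·(1/10)) = 3/2 m/s
check:
T_s = v_R/a_R = (3/2)/5 = 0.3000 s
reaction-phase robot travel = 1.5000·0.1000 = 0.1500 m
braking distance = 1.5000²/(2·5.0000) = 0.2250 m
human closes 0.6000·0.4000 = 0.2400 m
C+Z_d+Z_r = 0.0600+0.0150+0.0300 = 0.1050 m
sum ≈ 0.1500+0.2250+0.2400+0.1050 ≈ 0.7200 m = S ✓

v_R_max = 3/2 m/s = 1.5000 m/s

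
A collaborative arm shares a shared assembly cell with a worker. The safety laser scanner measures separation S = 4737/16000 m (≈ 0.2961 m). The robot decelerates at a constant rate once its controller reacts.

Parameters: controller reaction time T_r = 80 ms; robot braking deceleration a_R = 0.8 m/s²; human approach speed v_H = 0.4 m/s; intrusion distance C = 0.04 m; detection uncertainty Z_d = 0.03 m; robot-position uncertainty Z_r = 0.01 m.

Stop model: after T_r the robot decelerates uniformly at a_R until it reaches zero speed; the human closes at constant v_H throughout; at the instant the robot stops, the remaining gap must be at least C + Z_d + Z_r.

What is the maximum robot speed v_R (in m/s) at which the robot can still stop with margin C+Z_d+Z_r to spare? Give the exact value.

collect terms ⇒ (5/8)·v_R² + (29/50)·v_R + (-589/3200) = 0
  disc = (29/50)² − 4·(5/8)·(-589/3200) = 127449/160000 ; √disc = 357/400
  v_R = (−(29/50) + 357/400) / (2·(5/8)) = 1/4 m/s
check:
T_s = v_R/a_R = (1/4)/(4/5) = 0.3125 s
robot covers v_R·T_r = 0.2500·0.0800 = 0.0200 m before braking
robot under decel: 0.2500²/(2·0.8000) = 0.0391 m
human over T_r+T_s: 0.4000·(0.0800+0.3125) = 0.1570 m
C+Z_d+Z_r = 0.0400+0.0300+0.0100 = 0.0800 m
sum ≈ 0.0200+0.0391+0.1570+0.0800 ≈ 0.2961 m = S ✓

v_R_max = 1/4 m/s = 0.2500 m/s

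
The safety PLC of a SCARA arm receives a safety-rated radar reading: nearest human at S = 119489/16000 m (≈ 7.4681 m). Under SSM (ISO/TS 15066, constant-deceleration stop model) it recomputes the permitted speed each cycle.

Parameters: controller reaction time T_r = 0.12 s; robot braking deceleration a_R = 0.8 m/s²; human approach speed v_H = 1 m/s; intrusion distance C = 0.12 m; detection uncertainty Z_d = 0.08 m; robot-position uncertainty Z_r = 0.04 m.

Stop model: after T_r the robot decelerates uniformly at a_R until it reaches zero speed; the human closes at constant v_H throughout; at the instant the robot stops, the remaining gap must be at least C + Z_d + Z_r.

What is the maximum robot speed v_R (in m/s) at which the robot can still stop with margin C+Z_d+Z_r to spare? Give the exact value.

quadratic (5/8)·v² + (137/100)·v + (-113729/16000) = 0
  disc = (137/100)² − 4·(5/8)·(-113729/16000) = 3143529/160000 ; √disc = 1773/400
  v_R = (−(137/100) + 1773/400) / (2·(5/8)) = 49/20 m/s
check:
braking lasts T_s = (49/20)/(4/5) = 3.0625 s
reaction-phase robot travel = 2.4500·0.1200 = 0.2940 m
robot under decel: 2.4500²/(2·0.8000) = 3.7516 m
human closes 1.0000·3.1825 = 3.1825 m
C+Z_d+Z_r = 0.1200+0.0800+0.0400 = 0.2400 m
sum ≈ 0.2940+3.7516+3.1825+0.2400 ≈ 7.4681 m = S ✓

v_R_max = 49/20 m/s = 2.4500 m/s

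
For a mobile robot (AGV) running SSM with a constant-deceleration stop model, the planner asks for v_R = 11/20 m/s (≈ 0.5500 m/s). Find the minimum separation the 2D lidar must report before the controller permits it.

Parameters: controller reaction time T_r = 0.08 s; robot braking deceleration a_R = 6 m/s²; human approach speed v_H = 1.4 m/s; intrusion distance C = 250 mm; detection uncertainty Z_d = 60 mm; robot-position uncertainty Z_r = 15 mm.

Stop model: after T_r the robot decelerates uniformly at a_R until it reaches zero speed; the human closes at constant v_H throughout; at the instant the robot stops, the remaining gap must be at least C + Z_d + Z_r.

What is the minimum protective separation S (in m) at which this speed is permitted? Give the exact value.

stop time T_s = (11/20)/6 = 0.0917 s
robot in T_r: 0.5500·0.0800 = 0.0440 m
robot covers 0.5500·0.0917 − ½·6.0000·0.0917² = 0.0252 m while stopping
human closes 1.4000·0.1717 = 0.2403 m
residual clearance needed = 0.2500+0.0600+0.0150 = 0.3250 m
S_min ≈ 0.0440+0.0252+0.2403+0.3250  ⇒  S_min = 15229/24000 m

S_min = 15229/24000 m = 0.6345 m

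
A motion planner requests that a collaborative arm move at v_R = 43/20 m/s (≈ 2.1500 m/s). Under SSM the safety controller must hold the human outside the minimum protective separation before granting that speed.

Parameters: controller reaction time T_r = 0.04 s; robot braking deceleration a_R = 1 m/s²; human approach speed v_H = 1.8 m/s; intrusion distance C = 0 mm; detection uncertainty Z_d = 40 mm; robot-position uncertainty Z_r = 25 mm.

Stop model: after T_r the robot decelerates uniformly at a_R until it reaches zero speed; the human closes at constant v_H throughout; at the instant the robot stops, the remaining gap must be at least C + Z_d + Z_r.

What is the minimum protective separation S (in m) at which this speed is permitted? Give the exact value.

T_s = v_R/a_R = (43/20)/1 = 2.1500 s
robot covers v_R·T_r = 2.1500·0.0400 = 0.0860 m before braking
braking distance = 2.1500²/(2·1.0000) = 2.3112 m
person approaches 1.8000·(0.0400+2.1500) = 3.9420 m
margins: 0.0000+0.0400+0.0250 = 0.0650 m
S_min ≈ 0.0860+2.3112+3.9420+0.0650  ⇒  S_min = 25617/4000 m

S_min = 25617/4000 m = 6.4043 m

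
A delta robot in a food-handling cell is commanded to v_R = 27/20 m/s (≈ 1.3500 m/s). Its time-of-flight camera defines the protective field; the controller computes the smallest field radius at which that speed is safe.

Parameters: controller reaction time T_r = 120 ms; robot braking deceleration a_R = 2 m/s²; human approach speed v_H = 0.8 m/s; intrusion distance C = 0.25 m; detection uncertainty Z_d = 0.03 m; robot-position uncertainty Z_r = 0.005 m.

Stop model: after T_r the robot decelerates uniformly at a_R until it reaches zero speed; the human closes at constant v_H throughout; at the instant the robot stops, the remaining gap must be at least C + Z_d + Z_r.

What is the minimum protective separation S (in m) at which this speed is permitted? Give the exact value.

S_min = 12309/8000 m = 1.5386 m

T_s = v_R/a_R = (27/20)/2 = 0.6750 s
reaction-phase robot travel = 1.3500·0.1200 = 0.1620 m
robot under decel: 1.3500²/(2·2.0000) = 0.4556 m
human over T_r+T_s: 0.8000·(0.1200+0.6750) = 0.6360 m
margins: 0.2500+0.0300+0.0050 = 0.2850 m
S_min ≈ 0.1620+0.4556+0.6360+0.2850  ⇒  S_min = 12309/8000 m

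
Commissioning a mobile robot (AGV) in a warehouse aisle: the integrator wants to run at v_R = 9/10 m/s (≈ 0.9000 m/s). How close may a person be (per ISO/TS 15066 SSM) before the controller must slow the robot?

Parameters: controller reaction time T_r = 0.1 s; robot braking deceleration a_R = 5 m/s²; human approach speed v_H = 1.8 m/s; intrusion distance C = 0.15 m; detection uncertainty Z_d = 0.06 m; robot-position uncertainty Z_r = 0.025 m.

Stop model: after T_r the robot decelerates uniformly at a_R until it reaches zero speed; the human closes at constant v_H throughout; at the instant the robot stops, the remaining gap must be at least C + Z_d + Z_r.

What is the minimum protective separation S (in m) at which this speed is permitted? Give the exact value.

S_min = 91/100 m = 0.9100 m

stop time T_s = (9/10)/5 = 0.1800 s
reaction-phase robot travel = 0.9000·0.1000 = 0.0900 m
braking distance = 0.9000²/(2·5.0000) = 0.0810 m
human closes 1.8000·0.2800 = 0.5040 m
C+Z_d+Z_r = 0.1500+0.0600+0.0250 = 0.2350 m
S_min ≈ 0.0900+0.0810+0.5040+0.2350  ⇒  S_min = 91/100 m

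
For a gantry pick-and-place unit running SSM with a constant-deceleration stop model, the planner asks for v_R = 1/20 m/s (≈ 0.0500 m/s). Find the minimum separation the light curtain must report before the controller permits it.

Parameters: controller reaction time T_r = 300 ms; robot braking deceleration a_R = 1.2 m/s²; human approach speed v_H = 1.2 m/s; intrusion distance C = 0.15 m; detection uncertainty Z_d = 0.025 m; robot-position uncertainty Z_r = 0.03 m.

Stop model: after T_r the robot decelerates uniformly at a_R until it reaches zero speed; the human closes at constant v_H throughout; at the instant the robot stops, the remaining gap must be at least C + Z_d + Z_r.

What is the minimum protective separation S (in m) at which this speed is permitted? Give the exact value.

stop time T_s = (1/20)/(6/5) = 0.0417 s
robot in T_r: 0.0500·0.3000 = 0.0150 m
braking distance = 0.0500²/(2·1.2000) = 0.0010 m
person approaches 1.2000·(0.3000+0.0417) = 0.4100 m
residual clearance needed = 0.1500+0.0250+0.0300 = 0.2050 m
S_min ≈ 0.0150+0.0010+0.4100+0.2050  ⇒  S_min = 3029/4800 m

S_min = 3029/4800 m = 0.6310 m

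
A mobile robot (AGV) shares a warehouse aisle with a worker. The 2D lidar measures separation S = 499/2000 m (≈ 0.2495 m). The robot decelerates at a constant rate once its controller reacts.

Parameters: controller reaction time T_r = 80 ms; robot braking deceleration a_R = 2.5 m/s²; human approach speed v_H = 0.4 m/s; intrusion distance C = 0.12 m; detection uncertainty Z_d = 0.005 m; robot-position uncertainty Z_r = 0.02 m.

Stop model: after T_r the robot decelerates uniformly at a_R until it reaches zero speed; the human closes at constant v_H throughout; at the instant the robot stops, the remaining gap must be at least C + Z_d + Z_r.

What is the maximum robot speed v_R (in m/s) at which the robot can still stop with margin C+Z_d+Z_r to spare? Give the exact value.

collect terms ⇒ (1/5)·v_R² + (6/25)·v_R + (-29/400) = 0
  disc = (6/25)² − 4·(1/5)·(-29/400) = 289/2500 ; √disc = 17/50
  v_R = (−(6/25) + 17/50) / (2·(1/5)) = 1/4 m/s
check:
stop time T_s = (1/4)/(5/2) = 0.1000 s
robot in T_r: 0.2500·0.0800 = 0.0200 m
robot under decel: 0.2500²/(2·2.5000) = 0.0125 m
human over T_r+T_s: 0.4000·(0.0800+0.1000) = 0.0720 m
residual clearance needed = 0.1200+0.0050+0.0200 = 0.1450 m
sum ≈ 0.0200+0.0125+0.0720+0.1450 ≈ 0.2495 m = S ✓

v_R_max = 1/4 m/s = 0.2500 m/s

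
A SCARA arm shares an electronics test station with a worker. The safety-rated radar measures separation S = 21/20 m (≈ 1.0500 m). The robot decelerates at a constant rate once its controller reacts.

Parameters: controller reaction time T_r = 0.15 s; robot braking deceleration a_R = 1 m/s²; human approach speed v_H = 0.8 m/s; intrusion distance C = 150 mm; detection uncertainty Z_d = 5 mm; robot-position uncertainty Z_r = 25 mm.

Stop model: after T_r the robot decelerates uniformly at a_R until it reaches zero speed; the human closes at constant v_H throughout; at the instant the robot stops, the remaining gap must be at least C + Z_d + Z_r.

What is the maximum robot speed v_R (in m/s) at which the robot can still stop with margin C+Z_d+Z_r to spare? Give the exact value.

v_R_max = 3/5 m/s = 0.6000 m/s

quadratic (1/2)·v² + (19/20)·v + (-3/4) = 0
  disc = (19/20)² − 4·(1/2)·(-3/4) = 961/400 ; √disc = 31/20
  v_R = (−(19/20) + 31/20) / (2·(1/2)) = 3/5 m/s
check:
braking lasts T_s = (3/5)/1 = 0.6000 s
robot covers v_R·T_r = 0.6000·0.1500 = 0.0900 m before braking
braking distance = 0.6000²/(2·1.0000) = 0.1800 m
person approaches 0.8000·(0.1500+0.6000) = 0.6000 m
C+Z_d+Z_r = 0.1500+0.0050+0.0250 = 0.1800 m
sum ≈ 0.0900+0.1800+0.6000+0.1800 ≈ 1.0500 m = S ✓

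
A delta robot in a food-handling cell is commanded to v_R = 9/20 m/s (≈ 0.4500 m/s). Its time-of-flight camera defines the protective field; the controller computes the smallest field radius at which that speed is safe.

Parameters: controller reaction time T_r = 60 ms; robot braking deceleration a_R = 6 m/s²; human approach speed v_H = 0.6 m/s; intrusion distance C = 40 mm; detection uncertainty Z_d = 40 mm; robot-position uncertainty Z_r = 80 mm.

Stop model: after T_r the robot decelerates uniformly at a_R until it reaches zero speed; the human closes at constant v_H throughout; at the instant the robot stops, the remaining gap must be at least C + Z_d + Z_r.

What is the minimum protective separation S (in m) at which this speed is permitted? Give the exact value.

S_min = 2279/8000 m = 0.2849 m

stop time T_s = (9/20)/6 = 0.0750 s
reaction-phase robot travel = 0.4500·0.0600 = 0.0270 m
robot covers 0.4500·0.0750 − ½·6.0000·0.0750² = 0.0169 m while stopping
human over T_r+T_s: 0.6000·(0.0600+0.0750) = 0.0810 m
residual clearance needed = 0.0400+0.0400+0.0800 = 0.1600 m
S_min ≈ 0.0270+0.0169+0.0810+0.1600  ⇒  S_min = 2279/8000 m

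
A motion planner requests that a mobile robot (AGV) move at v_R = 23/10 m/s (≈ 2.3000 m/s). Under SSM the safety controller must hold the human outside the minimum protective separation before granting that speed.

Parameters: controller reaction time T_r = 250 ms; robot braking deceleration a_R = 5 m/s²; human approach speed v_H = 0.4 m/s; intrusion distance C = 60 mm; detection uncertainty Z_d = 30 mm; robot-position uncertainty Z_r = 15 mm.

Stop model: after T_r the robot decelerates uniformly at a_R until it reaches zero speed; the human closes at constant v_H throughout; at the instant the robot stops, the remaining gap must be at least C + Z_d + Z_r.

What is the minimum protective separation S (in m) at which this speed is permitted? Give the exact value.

S_min = 1493/1000 m = 1.4930 m

T_s = v_R/a_R = (23/10)/5 = 0.4600 s
robot in T_r: 2.3000·0.2500 = 0.5750 m
robot covers 2.3000·0.4600 − ½·5.0000·0.4600² = 0.5290 m while stopping
human closes 0.4000·0.7100 = 0.2840 m
residual clearance needed = 0.0600+0.0300+0.0150 = 0.1050 m
S_min ≈ 0.5750+0.5290+0.2840+0.1050  ⇒  S_min = 1493/1000 m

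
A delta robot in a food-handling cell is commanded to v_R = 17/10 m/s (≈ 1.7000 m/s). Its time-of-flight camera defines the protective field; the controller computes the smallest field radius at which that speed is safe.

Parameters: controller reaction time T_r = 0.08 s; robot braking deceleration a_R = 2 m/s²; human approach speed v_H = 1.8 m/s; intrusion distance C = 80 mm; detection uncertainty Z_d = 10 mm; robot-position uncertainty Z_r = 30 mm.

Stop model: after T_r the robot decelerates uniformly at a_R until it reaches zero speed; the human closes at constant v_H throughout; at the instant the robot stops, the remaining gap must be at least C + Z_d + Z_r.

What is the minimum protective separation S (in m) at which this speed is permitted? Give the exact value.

braking lasts T_s = (17/10)/2 = 0.8500 s
reaction-phase robot travel = 1.7000·0.0800 = 0.1360 m
braking distance = 1.7000²/(2·2.0000) = 0.7225 m
human closes 1.8000·0.9300 = 1.6740 m
C+Z_d+Z_r = 0.0800+0.0100+0.0300 = 0.1200 m
S_min ≈ 0.1360+0.7225+1.6740+0.1200  ⇒  S_min = 1061/400 m

S_min = 1061/400 m = 2.6525 m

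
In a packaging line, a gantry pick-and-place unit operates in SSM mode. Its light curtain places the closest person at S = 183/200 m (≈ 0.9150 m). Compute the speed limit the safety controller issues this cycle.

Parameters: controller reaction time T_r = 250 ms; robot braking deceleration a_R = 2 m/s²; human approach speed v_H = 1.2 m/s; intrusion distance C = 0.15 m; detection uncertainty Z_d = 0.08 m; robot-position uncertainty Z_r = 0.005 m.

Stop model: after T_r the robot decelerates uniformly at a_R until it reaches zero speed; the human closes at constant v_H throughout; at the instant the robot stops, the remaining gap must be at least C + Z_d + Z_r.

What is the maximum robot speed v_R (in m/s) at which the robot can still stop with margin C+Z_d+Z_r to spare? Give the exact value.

quadratic (1/4)·v² + (17/20)·v + (-19/50) = 0
  disc = (17/20)² − 4·(1/4)·(-19/50) = 441/400 ; √disc = 21/20
  v_R = (−(17/20) + 21/20) / (2·(1/4)) = 2/5 m/s
check:
stop time T_s = (2/5)/2 = 0.2000 s
robot covers v_R·T_r = 0.4000·0.2500 = 0.1000 m before braking
braking distance = 0.4000²/(2·2.0000) = 0.0400 m
human closes 1.2000·0.4500 = 0.5400 m
residual clearance needed = 0.1500+0.0800+0.0050 = 0.2350 m
sum ≈ 0.1000+0.0400+0.5400+0.2350 ≈ 0.9150 m = S ✓

v_R_max = 2/5 m/s = 0.4000 m/s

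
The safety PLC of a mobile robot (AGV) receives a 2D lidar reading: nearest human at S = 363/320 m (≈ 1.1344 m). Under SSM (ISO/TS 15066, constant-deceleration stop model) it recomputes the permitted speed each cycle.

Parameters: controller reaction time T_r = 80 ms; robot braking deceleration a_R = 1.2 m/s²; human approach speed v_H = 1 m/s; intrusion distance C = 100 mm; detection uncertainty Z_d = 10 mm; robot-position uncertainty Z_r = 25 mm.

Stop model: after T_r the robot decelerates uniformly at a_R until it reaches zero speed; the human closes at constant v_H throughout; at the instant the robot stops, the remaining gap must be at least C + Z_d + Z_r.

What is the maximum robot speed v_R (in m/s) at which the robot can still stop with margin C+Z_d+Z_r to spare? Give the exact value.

at the boundary: (5/12)·v² + (137/150)·v + (-1471/1600) = 0
  disc = (137/150)² − 4·(5/12)·(-1471/1600) = 851929/360000 ; √disc = 923/600
  v_R = (−(137/150) + 923/600) / (2·(5/12)) = 3/4 m/s
check:
T_s = v_R/a_R = (3/4)/(6/5) = 0.6250 s
robot in T_r: 0.7500·0.0800 = 0.0600 m
robot covers 0.7500·0.6250 − ½·1.2000·0.6250² = 0.2344 m while stopping
human closes 1.0000·0.7050 = 0.7050 m
C+Z_d+Z_r = 0.1000+0.0100+0.0250 = 0.1350 m
sum ≈ 0.0600+0.2344+0.7050+0.1350 ≈ 1.1344 m = S ✓

v_R_max = 3/4 m/s = 0.7500 m/s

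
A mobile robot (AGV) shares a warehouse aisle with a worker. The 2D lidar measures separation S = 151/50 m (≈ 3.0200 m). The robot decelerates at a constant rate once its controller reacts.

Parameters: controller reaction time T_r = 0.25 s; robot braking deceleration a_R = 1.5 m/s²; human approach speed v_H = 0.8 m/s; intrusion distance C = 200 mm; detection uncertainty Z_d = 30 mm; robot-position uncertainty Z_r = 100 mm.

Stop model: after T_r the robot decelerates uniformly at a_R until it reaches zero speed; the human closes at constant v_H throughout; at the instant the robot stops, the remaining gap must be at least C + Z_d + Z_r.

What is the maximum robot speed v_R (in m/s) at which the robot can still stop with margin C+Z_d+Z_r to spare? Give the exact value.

v_R_max = 9/5 m/s = 1.8000 m/s

quadratic (1/3)·v² + (47/60)·v + (-249/100) = 0
  disc = (47/60)² − 4·(1/3)·(-249/100) = 14161/3600 ; √disc = 119/60
  v_R = (−(47/60) + 119/60) / (2·(1/3)) = 9/5 m/s
check:
T_s = v_R/a_R = (9/5)/(3/2) = 1.2000 s
robot in T_r: 1.8000·0.2500 = 0.4500 m
braking distance = 1.8000²/(2·1.5000) = 1.0800 m
person approaches 0.8000·(0.2500+1.2000) = 1.1600 m
margins: 0.2000+0.0300+0.1000 = 0.3300 m
sum ≈ 0.4500+1.0800+1.1600+0.3300 ≈ 3.0200 m = S ✓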